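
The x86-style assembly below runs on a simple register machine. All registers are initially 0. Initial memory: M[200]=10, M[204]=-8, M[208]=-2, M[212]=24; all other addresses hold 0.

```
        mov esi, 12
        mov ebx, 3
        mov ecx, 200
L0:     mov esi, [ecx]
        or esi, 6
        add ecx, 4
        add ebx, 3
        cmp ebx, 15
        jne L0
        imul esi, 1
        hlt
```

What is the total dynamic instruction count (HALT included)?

29

mov esi, 12 → esi=12
mov ebx, 3 → ebx=3
mov ecx, 200 → ecx=200
mov esi, [ecx] → esi=M[200]=10
or esi, 6 → esi=10|6=14
add ecx, 4 → ecx=200+4=204
add ebx, 3 → ebx=3+3=6
cmp ebx, 15  (cmp 6,15)
jne L0: taken
mov esi, [ecx] → esi=M[204]=-8
or esi, 6 → esi=(-8)|6=-2
add ecx, 4 → ecx=204+4=208
add ebx, 3 → ebx=6+3=9
cmp ebx, 15  (cmp 9,15)
jne L0: taken
mov esi, [ecx] → esi=M[208]=-2
or esi, 6 → esi=(-2)|6=-2
add ecx, 4 → ecx=208+4=212
add ebx, 3 → ebx=9+3=12
cmp ebx, 15  (cmp 12,15)
jne L0: taken
mov esi, [ecx] → esi=M[212]=24
or esi, 6 → esi=24|6=30
add ecx, 4 → ecx=212+4=216
add ebx, 3 → ebx=12+3=15
cmp ebx, 15  (cmp 15,15)
jne L0: not taken
imul esi, 1 → esi=30*1=30
halt.
Total executed instructions: 29.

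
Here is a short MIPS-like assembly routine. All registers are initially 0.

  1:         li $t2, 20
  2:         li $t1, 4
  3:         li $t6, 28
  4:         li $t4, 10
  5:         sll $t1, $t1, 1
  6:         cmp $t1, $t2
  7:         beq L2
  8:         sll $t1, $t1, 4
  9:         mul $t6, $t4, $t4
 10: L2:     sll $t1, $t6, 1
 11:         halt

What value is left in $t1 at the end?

200

li $t2, 20 → $t2=20
li $t1, 4 → $t1=4
li $t6, 28 → $t6=28
li $t4, 10 → $t4=10
sll $t1, $t1, 1 → $t1=4<<1=8
cmp $t1, $t2  (cmp 8,20)
beq L2: not taken
sll $t1, $t1, 4 → $t1=8<<4=128
mul $t6, $t4, $t4 → $t6=10*10=100
sll $t1, $t6, 1 → $t1=100<<1=200
halt.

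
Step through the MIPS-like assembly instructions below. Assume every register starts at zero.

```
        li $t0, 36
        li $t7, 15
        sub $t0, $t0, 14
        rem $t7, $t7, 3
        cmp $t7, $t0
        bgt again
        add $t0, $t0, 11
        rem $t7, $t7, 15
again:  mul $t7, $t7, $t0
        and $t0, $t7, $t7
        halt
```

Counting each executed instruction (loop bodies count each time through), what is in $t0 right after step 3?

22

li $t0, 36 → $t0=36
li $t7, 15 → $t7=15
sub $t0, $t0, 14 → $t0=36-14=22
After step 3: $t0 = 22.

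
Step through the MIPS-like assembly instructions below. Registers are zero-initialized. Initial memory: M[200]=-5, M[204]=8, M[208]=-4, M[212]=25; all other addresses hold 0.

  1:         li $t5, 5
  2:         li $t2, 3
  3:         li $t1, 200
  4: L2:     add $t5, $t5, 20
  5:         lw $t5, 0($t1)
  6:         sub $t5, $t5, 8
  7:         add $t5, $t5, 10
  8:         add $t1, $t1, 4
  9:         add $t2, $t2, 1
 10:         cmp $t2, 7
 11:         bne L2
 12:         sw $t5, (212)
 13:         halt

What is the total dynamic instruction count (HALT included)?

37

li $t5, 5 → $t5=5
li $t2, 3 → $t2=3
li $t1, 200 → $t1=200
add $t5, $t5, 20 → $t5=5+20=25
lw $t5, 0($t1) → $t5=M[200]=-5
sub $t5, $t5, 8 → $t5=(-5)-8=-13
add $t5, $t5, 10 → $t5=(-13)+10=-3
add $t1, $t1, 4 → $t1=200+4=204
add $t2, $t2, 1 → $t2=3+1=4
cmp $t2, 7  (cmp 4,7)
bne L2: taken
add $t5, $t5, 20 → $t5=(-3)+20=17
lw $t5, 0($t1) → $t5=M[204]=8
sub $t5, $t5, 8 → $t5=8-8=0
add $t5, $t5, 10 → $t5=0+10=10
add $t1, $t1, 4 → $t1=204+4=208
add $t2, $t2, 1 → $t2=4+1=5
cmp $t2, 7  (cmp 5,7)
bne L2: taken
add $t5, $t5, 20 → $t5=10+20=30
lw $t5, 0($t1) → $t5=M[208]=-4
sub $t5, $t5, 8 → $t5=(-4)-8=-12
add $t5, $t5, 10 → $t5=(-12)+10=-2
add $t1, $t1, 4 → $t1=208+4=212
add $t2, $t2, 1 → $t2=5+1=6
cmp $t2, 7  (cmp 6,7)
bne L2: taken
add $t5, $t5, 20 → $t5=(-2)+20=18
lw $t5, 0($t1) → $t5=M[212]=25
sub $t5, $t5, 8 → $t5=25-8=17
add $t5, $t5, 10 → $t5=17+10=27
add $t1, $t1, 4 → $t1=212+4=216
add $t2, $t2, 1 → $t2=6+1=7
cmp $t2, 7  (cmp 7,7)
bne L2: not taken
sw $t5, (212) → M[212]=27
halt.
Total executed instructions: 37.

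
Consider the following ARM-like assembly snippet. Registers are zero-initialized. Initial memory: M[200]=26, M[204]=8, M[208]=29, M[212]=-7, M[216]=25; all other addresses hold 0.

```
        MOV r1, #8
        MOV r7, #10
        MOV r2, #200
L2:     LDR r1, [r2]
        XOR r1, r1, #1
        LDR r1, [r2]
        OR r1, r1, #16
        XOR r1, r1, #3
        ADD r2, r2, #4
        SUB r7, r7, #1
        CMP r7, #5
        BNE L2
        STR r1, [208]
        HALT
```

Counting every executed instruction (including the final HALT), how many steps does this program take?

after MOV r1, #8: r1=8
after MOV r7, #10: r7=10
after MOV r2, #200: r2=200
after LDR r1, [r2]: r1=M[200]=26
after XOR r1, r1, #1: r1=26^1=27
after LDR r1, [r2]: r1=M[200]=26
after OR r1, r1, #16: r1=26|16=26
after XOR r1, r1, #3: r1=26^3=25
after ADD r2, r2, #4: r2=200+4=204
after SUB r7, r7, #1: r7=10-1=9
CMP r7, #5  (cmp 9,5)
BNE L2: taken
after LDR r1, [r2]: r1=M[204]=8
after XOR r1, r1, #1: r1=8^1=9
after LDR r1, [r2]: r1=M[204]=8
after OR r1, r1, #16: r1=8|16=24
after XOR r1, r1, #3: r1=24^3=27
after ADD r2, r2, #4: r2=204+4=208
after SUB r7, r7, #1: r7=9-1=8
CMP r7, #5  (cmp 8,5)
BNE L2: taken
after LDR r1, [r2]: r1=M[208]=29
after XOR r1, r1, #1: r1=29^1=28
after LDR r1, [r2]: r1=M[208]=29
after OR r1, r1, #16: r1=29|16=29
after XOR r1, r1, #3: r1=29^3=30
after ADD r2, r2, #4: r2=208+4=212
after SUB r7, r7, #1: r7=8-1=7
CMP r7, #5  (cmp 7,5)
BNE L2: taken
after LDR r1, [r2]: r1=M[212]=-7
after XOR r1, r1, #1: r1=(-7)^1=-8
after LDR r1, [r2]: r1=M[212]=-7
after OR r1, r1, #16: r1=(-7)|16=-7
after XOR r1, r1, #3: r1=(-7)^3=-6
after ADD r2, r2, #4: r2=212+4=216
after SUB r7, r7, #1: r7=7-1=6
CMP r7, #5  (cmp 6,5)
BNE L2: taken
after LDR r1, [r2]: r1=M[216]=25
after XOR r1, r1, #1: r1=25^1=24
after LDR r1, [r2]: r1=M[216]=25
after OR r1, r1, #16: r1=25|16=25
after XOR r1, r1, #3: r1=25^3=26
after ADD r2, r2, #4: r2=216+4=220
after SUB r7, r7, #1: r7=6-1=5
CMP r7, #5  (cmp 5,5)
BNE L2: not taken
STR r1, [208] → M[208]=26
halt.
Total executed instructions: 50.

50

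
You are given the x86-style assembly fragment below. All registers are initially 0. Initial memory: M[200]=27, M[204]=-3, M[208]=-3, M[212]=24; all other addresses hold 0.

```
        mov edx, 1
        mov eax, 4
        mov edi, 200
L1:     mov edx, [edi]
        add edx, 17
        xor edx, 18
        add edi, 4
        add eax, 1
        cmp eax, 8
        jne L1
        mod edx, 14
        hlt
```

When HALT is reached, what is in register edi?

edx=1
eax=4
edi=200
edx=M[200]=27
edx=27+17=44
edx=44^18=62
edi=200+4=204
eax=4+1=5
cmp eax, 8  (cmp 5,8)
jne L1: taken
edx=M[204]=-3
edx=(-3)+17=14
edx=14^18=28
edi=204+4=208
eax=5+1=6
cmp eax, 8  (cmp 6,8)
jne L1: taken
edx=M[208]=-3
edx=(-3)+17=14
edx=14^18=28
edi=208+4=212
eax=6+1=7
cmp eax, 8  (cmp 7,8)
jne L1: taken
edx=M[212]=24
edx=24+17=41
edx=41^18=59
edi=212+4=216
eax=7+1=8
cmp eax, 8  (cmp 8,8)
jne L1: not taken
edx=59%14=3
halt.

216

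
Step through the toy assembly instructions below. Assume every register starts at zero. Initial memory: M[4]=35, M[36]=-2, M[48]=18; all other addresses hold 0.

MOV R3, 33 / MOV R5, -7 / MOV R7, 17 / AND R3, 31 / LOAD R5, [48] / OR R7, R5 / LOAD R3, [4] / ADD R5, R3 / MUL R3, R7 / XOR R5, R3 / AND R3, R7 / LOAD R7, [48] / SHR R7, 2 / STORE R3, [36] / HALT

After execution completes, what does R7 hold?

4

R3=33
R5=-7
R7=17
R3=33&31=1
R5=M[48]=18
R7=17|18=19
R3=M[4]=35
R5=18+35=53
R3=35*19=665
R5=53^665=684
R3=665&19=17
R7=M[48]=18
R7=18>>2=4
STORE R3, [36] → M[36]=17
halt.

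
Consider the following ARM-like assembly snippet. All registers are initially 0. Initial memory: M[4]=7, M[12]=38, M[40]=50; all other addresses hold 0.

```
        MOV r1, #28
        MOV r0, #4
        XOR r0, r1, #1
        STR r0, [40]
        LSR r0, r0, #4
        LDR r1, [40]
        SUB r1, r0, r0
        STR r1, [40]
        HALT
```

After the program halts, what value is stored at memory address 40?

r1=28
r0=4
r0=28^1=29
STR r0, [40] → M[40]=29
r0=29>>4=1
r1=M[40]=29
r1=1-1=0
STR r1, [40] → M[40]=0
halt.

0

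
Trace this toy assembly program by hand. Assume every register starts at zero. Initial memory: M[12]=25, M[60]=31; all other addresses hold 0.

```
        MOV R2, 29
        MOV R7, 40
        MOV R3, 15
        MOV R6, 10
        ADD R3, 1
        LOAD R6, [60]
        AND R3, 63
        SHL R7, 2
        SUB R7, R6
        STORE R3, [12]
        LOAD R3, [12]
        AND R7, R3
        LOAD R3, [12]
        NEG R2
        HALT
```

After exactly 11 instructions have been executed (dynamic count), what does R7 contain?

R2=29
R7=40
R3=15
R6=10
R3=15+1=16
R6=M[60]=31
R3=16&63=16
R7=40<<2=160
R7=160-31=129
STORE R3, [12] → M[12]=16
R3=M[12]=16
After step 11: R7 = 129.

129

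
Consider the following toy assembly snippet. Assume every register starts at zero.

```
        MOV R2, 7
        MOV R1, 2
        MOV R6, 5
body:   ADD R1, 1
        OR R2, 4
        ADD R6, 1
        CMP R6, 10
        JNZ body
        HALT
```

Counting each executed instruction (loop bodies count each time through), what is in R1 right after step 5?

R2=7
R1=2
R6=5
R1=2+1=3
R2=7|4=7
After step 5: R1 = 3.

3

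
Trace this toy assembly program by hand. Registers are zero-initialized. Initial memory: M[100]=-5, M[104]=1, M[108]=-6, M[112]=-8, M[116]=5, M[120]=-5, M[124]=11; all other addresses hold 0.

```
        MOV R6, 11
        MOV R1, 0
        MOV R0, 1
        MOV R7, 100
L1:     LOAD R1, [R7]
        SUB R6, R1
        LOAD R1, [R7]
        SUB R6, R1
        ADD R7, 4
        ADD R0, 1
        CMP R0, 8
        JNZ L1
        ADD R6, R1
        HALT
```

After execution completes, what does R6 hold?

R6=11
R1=0
R0=1
R7=100
R1=M[100]=-5
R6=11-(-5)=16
R1=M[100]=-5
R6=16-(-5)=21
R7=100+4=104
R0=1+1=2
CMP R0, 8  (cmp 2,8)
JNZ L1: taken
R1=M[104]=1
R6=21-1=20
R1=M[104]=1
R6=20-1=19
R7=104+4=108
R0=2+1=3
CMP R0, 8  (cmp 3,8)
JNZ L1: taken
R1=M[108]=-6
R6=19-(-6)=25
R1=M[108]=-6
R6=25-(-6)=31
R7=108+4=112
R0=3+1=4
CMP R0, 8  (cmp 4,8)
JNZ L1: taken
R1=M[112]=-8
R6=31-(-8)=39
R1=M[112]=-8
R6=39-(-8)=47
R7=112+4=116
R0=4+1=5
CMP R0, 8  (cmp 5,8)
JNZ L1: taken
R1=M[116]=5
R6=47-5=42
R1=M[116]=5
R6=42-5=37
R7=116+4=120
R0=5+1=6
CMP R0, 8  (cmp 6,8)
JNZ L1: taken
R1=M[120]=-5
R6=37-(-5)=42
R1=M[120]=-5
R6=42-(-5)=47
R7=120+4=124
R0=6+1=7
CMP R0, 8  (cmp 7,8)
JNZ L1: taken
R1=M[124]=11
R6=47-11=36
R1=M[124]=11
R6=36-11=25
R7=124+4=128
R0=7+1=8
CMP R0, 8  (cmp 8,8)
JNZ L1: not taken
R6=25+11=36
halt.

36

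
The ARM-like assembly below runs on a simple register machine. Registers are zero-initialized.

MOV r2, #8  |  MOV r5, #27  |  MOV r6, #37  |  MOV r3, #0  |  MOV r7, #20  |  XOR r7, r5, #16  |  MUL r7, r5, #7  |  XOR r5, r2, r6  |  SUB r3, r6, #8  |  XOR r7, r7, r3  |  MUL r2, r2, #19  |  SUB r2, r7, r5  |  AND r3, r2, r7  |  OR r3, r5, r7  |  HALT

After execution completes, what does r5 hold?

45

r2=8
r5=27
r6=37
r3=0
r7=20
r7=27^16=11
r7=27*7=189
r5=8^37=45
r3=37-8=29
r7=189^29=160
r2=8*19=152
r2=160-45=115
r3=115&160=32
r3=45|160=173
halt.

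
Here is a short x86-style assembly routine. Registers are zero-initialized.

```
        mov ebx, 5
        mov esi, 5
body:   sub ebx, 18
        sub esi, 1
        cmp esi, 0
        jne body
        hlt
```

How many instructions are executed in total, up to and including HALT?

23

after mov ebx, 5: ebx=5
after mov esi, 5: esi=5
after sub ebx, 18: ebx=5-18=-13
after sub esi, 1: esi=5-1=4
cmp esi, 0  (cmp 4,0)
jne body: taken
after sub ebx, 18: ebx=(-13)-18=-31
after sub esi, 1: esi=4-1=3
cmp esi, 0  (cmp 3,0)
jne body: taken
after sub ebx, 18: ebx=(-31)-18=-49
after sub esi, 1: esi=3-1=2
cmp esi, 0  (cmp 2,0)
jne body: taken
after sub ebx, 18: ebx=(-49)-18=-67
after sub esi, 1: esi=2-1=1
cmp esi, 0  (cmp 1,0)
jne body: taken
after sub ebx, 18: ebx=(-67)-18=-85
after sub esi, 1: esi=1-1=0
cmp esi, 0  (cmp 0,0)
jne body: not taken
halt.
Total executed instructions: 23.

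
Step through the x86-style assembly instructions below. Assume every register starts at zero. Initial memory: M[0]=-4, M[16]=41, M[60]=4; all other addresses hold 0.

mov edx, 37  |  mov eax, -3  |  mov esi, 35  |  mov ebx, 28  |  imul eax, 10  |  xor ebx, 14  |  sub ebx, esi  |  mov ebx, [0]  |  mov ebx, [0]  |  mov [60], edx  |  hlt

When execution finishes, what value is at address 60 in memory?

37

mov edx, 37 → edx=37
mov eax, -3 → eax=-3
mov esi, 35 → esi=35
mov ebx, 28 → ebx=28
imul eax, 10 → eax=(-3)*10=-30
xor ebx, 14 → ebx=28^14=18
sub ebx, esi → ebx=18-35=-17
mov ebx, [0] → ebx=M[0]=-4
mov ebx, [0] → ebx=M[0]=-4
mov [60], edx → M[60]=37
halt.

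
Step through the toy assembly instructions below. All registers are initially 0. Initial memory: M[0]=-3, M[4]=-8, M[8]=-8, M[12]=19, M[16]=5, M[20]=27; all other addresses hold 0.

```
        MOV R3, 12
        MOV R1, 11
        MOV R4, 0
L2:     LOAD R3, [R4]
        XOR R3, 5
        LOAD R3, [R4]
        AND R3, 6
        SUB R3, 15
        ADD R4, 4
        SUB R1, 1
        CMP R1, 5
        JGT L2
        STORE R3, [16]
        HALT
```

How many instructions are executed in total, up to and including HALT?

MOV R3, 12 → R3=12
MOV R1, 11 → R1=11
MOV R4, 0 → R4=0
LOAD R3, [R4] → R3=M[0]=-3
XOR R3, 5 → R3=(-3)^5=-8
LOAD R3, [R4] → R3=M[0]=-3
AND R3, 6 → R3=(-3)&6=4
SUB R3, 15 → R3=4-15=-11
ADD R4, 4 → R4=0+4=4
SUB R1, 1 → R1=11-1=10
CMP R1, 5  (cmp 10,5)
JGT L2: taken
LOAD R3, [R4] → R3=M[4]=-8
XOR R3, 5 → R3=(-8)^5=-3
LOAD R3, [R4] → R3=M[4]=-8
AND R3, 6 → R3=(-8)&6=0
SUB R3, 15 → R3=0-15=-15
ADD R4, 4 → R4=4+4=8
SUB R1, 1 → R1=10-1=9
CMP R1, 5  (cmp 9,5)
JGT L2: taken
LOAD R3, [R4] → R3=M[8]=-8
XOR R3, 5 → R3=(-8)^5=-3
LOAD R3, [R4] → R3=M[8]=-8
AND R3, 6 → R3=(-8)&6=0
SUB R3, 15 → R3=0-15=-15
ADD R4, 4 → R4=8+4=12
SUB R1, 1 → R1=9-1=8
CMP R1, 5  (cmp 8,5)
JGT L2: taken
LOAD R3, [R4] → R3=M[12]=19
XOR R3, 5 → R3=19^5=22
LOAD R3, [R4] → R3=M[12]=19
AND R3, 6 → R3=19&6=2
SUB R3, 15 → R3=2-15=-13
ADD R4, 4 → R4=12+4=16
SUB R1, 1 → R1=8-1=7
CMP R1, 5  (cmp 7,5)
JGT L2: taken
LOAD R3, [R4] → R3=M[16]=5
XOR R3, 5 → R3=5^5=0
LOAD R3, [R4] → R3=M[16]=5
AND R3, 6 → R3=5&6=4
SUB R3, 15 → R3=4-15=-11
ADD R4, 4 → R4=16+4=20
SUB R1, 1 → R1=7-1=6
CMP R1, 5  (cmp 6,5)
JGT L2: taken
LOAD R3, [R4] → R3=M[20]=27
XOR R3, 5 → R3=27^5=30
LOAD R3, [R4] → R3=M[20]=27
AND R3, 6 → R3=27&6=2
SUB R3, 15 → R3=2-15=-13
ADD R4, 4 → R4=20+4=24
SUB R1, 1 → R1=6-1=5
CMP R1, 5  (cmp 5,5)
JGT L2: not taken
STORE R3, [16] → M[16]=-13
halt.
Total executed instructions: 59.

59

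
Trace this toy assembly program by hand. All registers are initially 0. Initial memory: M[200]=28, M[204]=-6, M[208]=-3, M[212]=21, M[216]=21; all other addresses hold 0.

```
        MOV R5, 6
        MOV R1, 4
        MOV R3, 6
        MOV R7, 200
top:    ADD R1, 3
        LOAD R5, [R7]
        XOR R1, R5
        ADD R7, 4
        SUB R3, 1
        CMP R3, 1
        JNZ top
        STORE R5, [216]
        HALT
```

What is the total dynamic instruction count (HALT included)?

41

MOV R5, 6 → R5=6
MOV R1, 4 → R1=4
MOV R3, 6 → R3=6
MOV R7, 200 → R7=200
ADD R1, 3 → R1=4+3=7
LOAD R5, [R7] → R5=M[200]=28
XOR R1, R5 → R1=7^28=27
ADD R7, 4 → R7=200+4=204
SUB R3, 1 → R3=6-1=5
CMP R3, 1  (cmp 5,1)
JNZ top: taken
ADD R1, 3 → R1=27+3=30
LOAD R5, [R7] → R5=M[204]=-6
XOR R1, R5 → R1=30^(-6)=-28
ADD R7, 4 → R7=204+4=208
SUB R3, 1 → R3=5-1=4
CMP R3, 1  (cmp 4,1)
JNZ top: taken
ADD R1, 3 → R1=(-28)+3=-25
LOAD R5, [R7] → R5=M[208]=-3
XOR R1, R5 → R1=(-25)^(-3)=26
ADD R7, 4 → R7=208+4=212
SUB R3, 1 → R3=4-1=3
CMP R3, 1  (cmp 3,1)
JNZ top: taken
ADD R1, 3 → R1=26+3=29
LOAD R5, [R7] → R5=M[212]=21
XOR R1, R5 → R1=29^21=8
ADD R7, 4 → R7=212+4=216
SUB R3, 1 → R3=3-1=2
CMP R3, 1  (cmp 2,1)
JNZ top: taken
ADD R1, 3 → R1=8+3=11
LOAD R5, [R7] → R5=M[216]=21
XOR R1, R5 → R1=11^21=30
ADD R7, 4 → R7=216+4=220
SUB R3, 1 → R3=2-1=1
CMP R3, 1  (cmp 1,1)
JNZ top: not taken
STORE R5, [216] → M[216]=21
halt.
Total executed instructions: 41.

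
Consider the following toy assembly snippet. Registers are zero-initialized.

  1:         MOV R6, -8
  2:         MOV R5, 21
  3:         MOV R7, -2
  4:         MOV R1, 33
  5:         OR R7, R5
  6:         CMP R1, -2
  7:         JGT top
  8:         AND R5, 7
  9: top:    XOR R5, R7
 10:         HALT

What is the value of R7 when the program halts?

-1

R6=-8
R5=21
R7=-2
R1=33
R7=(-2)|21=-1
CMP R1, -2  (cmp 33,-2)
JGT top: taken
R5=21^(-1)=-22
halt.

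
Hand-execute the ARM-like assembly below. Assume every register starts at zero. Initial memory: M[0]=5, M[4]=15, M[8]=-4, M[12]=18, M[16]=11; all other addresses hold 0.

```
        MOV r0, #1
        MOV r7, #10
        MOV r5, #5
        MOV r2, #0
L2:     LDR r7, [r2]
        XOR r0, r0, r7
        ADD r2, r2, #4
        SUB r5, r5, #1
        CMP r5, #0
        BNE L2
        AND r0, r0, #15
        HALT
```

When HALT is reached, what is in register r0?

14

MOV r0, #1 → r0=1
MOV r7, #10 → r7=10
MOV r5, #5 → r5=5
MOV r2, #0 → r2=0
LDR r7, [r2] → r7=M[0]=5
XOR r0, r0, r7 → r0=1^5=4
ADD r2, r2, #4 → r2=0+4=4
SUB r5, r5, #1 → r5=5-1=4
CMP r5, #0  (cmp 4,0)
BNE L2: taken
LDR r7, [r2] → r7=M[4]=15
XOR r0, r0, r7 → r0=4^15=11
ADD r2, r2, #4 → r2=4+4=8
SUB r5, r5, #1 → r5=4-1=3
CMP r5, #0  (cmp 3,0)
BNE L2: taken
LDR r7, [r2] → r7=M[8]=-4
XOR r0, r0, r7 → r0=11^(-4)=-9
ADD r2, r2, #4 → r2=8+4=12
SUB r5, r5, #1 → r5=3-1=2
CMP r5, #0  (cmp 2,0)
BNE L2: taken
LDR r7, [r2] → r7=M[12]=18
XOR r0, r0, r7 → r0=(-9)^18=-27
ADD r2, r2, #4 → r2=12+4=16
SUB r5, r5, #1 → r5=2-1=1
CMP r5, #0  (cmp 1,0)
BNE L2: taken
LDR r7, [r2] → r7=M[16]=11
XOR r0, r0, r7 → r0=(-27)^11=-18
ADD r2, r2, #4 → r2=16+4=20
SUB r5, r5, #1 → r5=1-1=0
CMP r5, #0  (cmp 0,0)
BNE L2: not taken
AND r0, r0, #15 → r0=(-18)&15=14
halt.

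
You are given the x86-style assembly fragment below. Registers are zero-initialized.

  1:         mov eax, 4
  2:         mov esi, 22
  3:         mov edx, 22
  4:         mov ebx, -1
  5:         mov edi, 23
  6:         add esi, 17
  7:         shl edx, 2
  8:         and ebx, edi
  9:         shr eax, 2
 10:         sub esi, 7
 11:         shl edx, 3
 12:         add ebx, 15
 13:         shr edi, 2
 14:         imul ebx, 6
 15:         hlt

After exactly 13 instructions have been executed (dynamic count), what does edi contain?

eax=4
esi=22
edx=22
ebx=-1
edi=23
esi=22+17=39
edx=22<<2=88
ebx=(-1)&23=23
eax=4>>2=1
esi=39-7=32
edx=88<<3=704
ebx=23+15=38
edi=23>>2=5
After step 13: edi = 5.

5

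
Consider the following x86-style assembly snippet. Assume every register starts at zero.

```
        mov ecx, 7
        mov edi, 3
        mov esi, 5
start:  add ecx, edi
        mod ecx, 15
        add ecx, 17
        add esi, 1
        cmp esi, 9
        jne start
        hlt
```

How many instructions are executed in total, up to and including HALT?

after mov ecx, 7: ecx=7
after mov edi, 3: edi=3
after mov esi, 5: esi=5
after add ecx, edi: ecx=7+3=10
after mod ecx, 15: ecx=10%15=10
after add ecx, 17: ecx=10+17=27
after add esi, 1: esi=5+1=6
cmp esi, 9  (cmp 6,9)
jne start: taken
after add ecx, edi: ecx=27+3=30
after mod ecx, 15: ecx=30%15=0
after add ecx, 17: ecx=0+17=17
after add esi, 1: esi=6+1=7
cmp esi, 9  (cmp 7,9)
jne start: taken
after add ecx, edi: ecx=17+3=20
after mod ecx, 15: ecx=20%15=5
after add ecx, 17: ecx=5+17=22
after add esi, 1: esi=7+1=8
cmp esi, 9  (cmp 8,9)
jne start: taken
after add ecx, edi: ecx=22+3=25
after mod ecx, 15: ecx=25%15=10
after add ecx, 17: ecx=10+17=27
after add esi, 1: esi=8+1=9
cmp esi, 9  (cmp 9,9)
jne start: not taken
halt.
Total executed instructions: 28.

28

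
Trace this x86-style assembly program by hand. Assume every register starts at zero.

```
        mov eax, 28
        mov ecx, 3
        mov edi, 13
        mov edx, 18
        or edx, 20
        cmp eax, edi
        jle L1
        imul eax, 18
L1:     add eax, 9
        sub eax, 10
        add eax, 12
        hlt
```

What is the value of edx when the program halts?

22

after mov eax, 28: eax=28
after mov ecx, 3: ecx=3
after mov edi, 13: edi=13
after mov edx, 18: edx=18
after or edx, 20: edx=18|20=22
cmp eax, edi  (cmp 28,13)
jle L1: not taken
after imul eax, 18: eax=28*18=504
after add eax, 9: eax=504+9=513
after sub eax, 10: eax=513-10=503
after add eax, 12: eax=503+12=515
halt.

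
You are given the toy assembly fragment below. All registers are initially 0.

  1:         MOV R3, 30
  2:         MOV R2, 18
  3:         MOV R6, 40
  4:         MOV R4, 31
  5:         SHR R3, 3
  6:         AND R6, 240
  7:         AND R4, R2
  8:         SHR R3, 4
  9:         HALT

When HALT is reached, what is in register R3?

R3=30
R2=18
R6=40
R4=31
R3=30>>3=3
R6=40&240=32
R4=31&18=18
R3=3>>4=0
halt.

0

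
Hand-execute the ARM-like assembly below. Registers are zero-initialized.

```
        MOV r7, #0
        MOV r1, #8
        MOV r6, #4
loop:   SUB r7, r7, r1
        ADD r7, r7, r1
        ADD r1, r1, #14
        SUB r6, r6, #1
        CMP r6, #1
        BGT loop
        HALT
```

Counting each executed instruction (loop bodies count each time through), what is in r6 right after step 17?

r7=0
r1=8
r6=4
r7=0-8=-8
r7=(-8)+8=0
r1=8+14=22
r6=4-1=3
CMP r6, #1  (cmp 3,1)
BGT loop: taken
r7=0-22=-22
r7=(-22)+22=0
r1=22+14=36
r6=3-1=2
CMP r6, #1  (cmp 2,1)
BGT loop: taken
r7=0-36=-36
r7=(-36)+36=0
After step 17: r6 = 2.

2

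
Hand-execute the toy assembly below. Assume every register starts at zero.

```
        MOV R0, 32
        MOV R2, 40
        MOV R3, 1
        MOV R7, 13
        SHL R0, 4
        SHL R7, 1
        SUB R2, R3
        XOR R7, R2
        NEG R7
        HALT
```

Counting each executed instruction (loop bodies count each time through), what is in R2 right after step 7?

R0=32
R2=40
R3=1
R7=13
R0=32<<4=512
R7=13<<1=26
R2=40-1=39
After step 7: R2 = 39.

39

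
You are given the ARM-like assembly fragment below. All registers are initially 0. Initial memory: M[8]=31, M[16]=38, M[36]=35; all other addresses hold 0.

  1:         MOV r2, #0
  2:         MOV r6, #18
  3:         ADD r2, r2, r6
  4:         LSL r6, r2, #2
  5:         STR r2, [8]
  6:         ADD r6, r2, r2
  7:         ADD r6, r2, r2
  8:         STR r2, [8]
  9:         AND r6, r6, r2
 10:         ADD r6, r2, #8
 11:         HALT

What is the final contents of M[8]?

18

after MOV r2, #0: r2=0
after MOV r6, #18: r6=18
after ADD r2, r2, r6: r2=0+18=18
after LSL r6, r2, #2: r6=18<<2=72
STR r2, [8] → M[8]=18
after ADD r6, r2, r2: r6=18+18=36
after ADD r6, r2, r2: r6=18+18=36
STR r2, [8] → M[8]=18
after AND r6, r6, r2: r6=36&18=0
after ADD r6, r2, #8: r6=18+8=26
halt.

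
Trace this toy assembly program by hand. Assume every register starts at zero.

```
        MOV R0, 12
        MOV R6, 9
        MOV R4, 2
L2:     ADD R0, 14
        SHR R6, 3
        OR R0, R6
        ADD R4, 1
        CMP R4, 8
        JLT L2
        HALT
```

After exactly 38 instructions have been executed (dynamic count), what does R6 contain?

0

MOV R0, 12 → R0=12
MOV R6, 9 → R6=9
MOV R4, 2 → R4=2
ADD R0, 14 → R0=12+14=26
SHR R6, 3 → R6=9>>3=1
OR R0, R6 → R0=26|1=27
ADD R4, 1 → R4=2+1=3
CMP R4, 8  (cmp 3,8)
JLT L2: taken
ADD R0, 14 → R0=27+14=41
SHR R6, 3 → R6=1>>3=0
OR R0, R6 → R0=41|0=41
ADD R4, 1 → R4=3+1=4
CMP R4, 8  (cmp 4,8)
JLT L2: taken
ADD R0, 14 → R0=41+14=55
SHR R6, 3 → R6=0>>3=0
OR R0, R6 → R0=55|0=55
ADD R4, 1 → R4=4+1=5
CMP R4, 8  (cmp 5,8)
JLT L2: taken
ADD R0, 14 → R0=55+14=69
SHR R6, 3 → R6=0>>3=0
OR R0, R6 → R0=69|0=69
ADD R4, 1 → R4=5+1=6
CMP R4, 8  (cmp 6,8)
JLT L2: taken
ADD R0, 14 → R0=69+14=83
SHR R6, 3 → R6=0>>3=0
OR R0, R6 → R0=83|0=83
ADD R4, 1 → R4=6+1=7
CMP R4, 8  (cmp 7,8)
JLT L2: taken
ADD R0, 14 → R0=83+14=97
SHR R6, 3 → R6=0>>3=0
OR R0, R6 → R0=97|0=97
ADD R4, 1 → R4=7+1=8
CMP R4, 8  (cmp 8,8)
After step 38: R6 = 0.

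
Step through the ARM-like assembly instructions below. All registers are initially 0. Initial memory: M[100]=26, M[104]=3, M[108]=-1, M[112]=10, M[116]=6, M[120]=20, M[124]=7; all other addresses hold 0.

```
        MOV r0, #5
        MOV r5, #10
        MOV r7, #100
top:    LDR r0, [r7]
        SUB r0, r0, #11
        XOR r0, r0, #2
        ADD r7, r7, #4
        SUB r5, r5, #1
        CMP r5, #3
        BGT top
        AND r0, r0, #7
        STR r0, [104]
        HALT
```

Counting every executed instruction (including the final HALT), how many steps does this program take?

after MOV r0, #5: r0=5
after MOV r5, #10: r5=10
after MOV r7, #100: r7=100
after LDR r0, [r7]: r0=M[100]=26
after SUB r0, r0, #11: r0=26-11=15
after XOR r0, r0, #2: r0=15^2=13
after ADD r7, r7, #4: r7=100+4=104
after SUB r5, r5, #1: r5=10-1=9
CMP r5, #3  (cmp 9,3)
BGT top: taken
after LDR r0, [r7]: r0=M[104]=3
after SUB r0, r0, #11: r0=3-11=-8
after XOR r0, r0, #2: r0=(-8)^2=-6
after ADD r7, r7, #4: r7=104+4=108
after SUB r5, r5, #1: r5=9-1=8
CMP r5, #3  (cmp 8,3)
BGT top: taken
after LDR r0, [r7]: r0=M[108]=-1
after SUB r0, r0, #11: r0=(-1)-11=-12
after XOR r0, r0, #2: r0=(-12)^2=-10
after ADD r7, r7, #4: r7=108+4=112
after SUB r5, r5, #1: r5=8-1=7
CMP r5, #3  (cmp 7,3)
BGT top: taken
after LDR r0, [r7]: r0=M[112]=10
after SUB r0, r0, #11: r0=10-11=-1
after XOR r0, r0, #2: r0=(-1)^2=-3
after ADD r7, r7, #4: r7=112+4=116
after SUB r5, r5, #1: r5=7-1=6
CMP r5, #3  (cmp 6,3)
BGT top: taken
after LDR r0, [r7]: r0=M[116]=6
after SUB r0, r0, #11: r0=6-11=-5
after XOR r0, r0, #2: r0=(-5)^2=-7
after ADD r7, r7, #4: r7=116+4=120
after SUB r5, r5, #1: r5=6-1=5
CMP r5, #3  (cmp 5,3)
BGT top: taken
after LDR r0, [r7]: r0=M[120]=20
after SUB r0, r0, #11: r0=20-11=9
after XOR r0, r0, #2: r0=9^2=11
after ADD r7, r7, #4: r7=120+4=124
after SUB r5, r5, #1: r5=5-1=4
CMP r5, #3  (cmp 4,3)
BGT top: taken
after LDR r0, [r7]: r0=M[124]=7
after SUB r0, r0, #11: r0=7-11=-4
after XOR r0, r0, #2: r0=(-4)^2=-2
after ADD r7, r7, #4: r7=124+4=128
after SUB r5, r5, #1: r5=4-1=3
CMP r5, #3  (cmp 3,3)
BGT top: not taken
after AND r0, r0, #7: r0=(-2)&7=6
STR r0, [104] → M[104]=6
halt.
Total executed instructions: 55.

55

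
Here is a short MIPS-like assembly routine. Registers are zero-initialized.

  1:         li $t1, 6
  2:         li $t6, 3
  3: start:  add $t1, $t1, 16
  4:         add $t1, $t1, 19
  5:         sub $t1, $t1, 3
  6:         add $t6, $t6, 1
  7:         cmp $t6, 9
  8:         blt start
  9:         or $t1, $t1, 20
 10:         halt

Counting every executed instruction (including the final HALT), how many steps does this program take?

40

after li $t1, 6: $t1=6
after li $t6, 3: $t6=3
after add $t1, $t1, 16: $t1=6+16=22
after add $t1, $t1, 19: $t1=22+19=41
after sub $t1, $t1, 3: $t1=41-3=38
after add $t6, $t6, 1: $t6=3+1=4
cmp $t6, 9  (cmp 4,9)
blt start: taken
after add $t1, $t1, 16: $t1=38+16=54
after add $t1, $t1, 19: $t1=54+19=73
after sub $t1, $t1, 3: $t1=73-3=70
after add $t6, $t6, 1: $t6=4+1=5
cmp $t6, 9  (cmp 5,9)
blt start: taken
after add $t1, $t1, 16: $t1=70+16=86
after add $t1, $t1, 19: $t1=86+19=105
after sub $t1, $t1, 3: $t1=105-3=102
after add $t6, $t6, 1: $t6=5+1=6
cmp $t6, 9  (cmp 6,9)
blt start: taken
after add $t1, $t1, 16: $t1=102+16=118
after add $t1, $t1, 19: $t1=118+19=137
after sub $t1, $t1, 3: $t1=137-3=134
after add $t6, $t6, 1: $t6=6+1=7
cmp $t6, 9  (cmp 7,9)
blt start: taken
after add $t1, $t1, 16: $t1=134+16=150
after add $t1, $t1, 19: $t1=150+19=169
after sub $t1, $t1, 3: $t1=169-3=166
after add $t6, $t6, 1: $t6=7+1=8
cmp $t6, 9  (cmp 8,9)
blt start: taken
after add $t1, $t1, 16: $t1=166+16=182
after add $t1, $t1, 19: $t1=182+19=201
after sub $t1, $t1, 3: $t1=201-3=198
after add $t6, $t6, 1: $t6=8+1=9
cmp $t6, 9  (cmp 9,9)
blt start: not taken
after or $t1, $t1, 20: $t1=198|20=214
halt.
Total executed instructions: 40.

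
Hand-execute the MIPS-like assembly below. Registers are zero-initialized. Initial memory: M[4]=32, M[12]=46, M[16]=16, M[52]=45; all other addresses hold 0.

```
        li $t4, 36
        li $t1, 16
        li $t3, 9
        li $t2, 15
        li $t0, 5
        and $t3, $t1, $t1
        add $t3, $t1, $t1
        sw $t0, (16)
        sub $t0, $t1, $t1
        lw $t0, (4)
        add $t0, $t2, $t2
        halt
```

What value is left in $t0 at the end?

30

$t4=36
$t1=16
$t3=9
$t2=15
$t0=5
$t3=16&16=16
$t3=16+16=32
sw $t0, (16) → M[16]=5
$t0=16-16=0
$t0=M[4]=32
$t0=15+15=30
halt.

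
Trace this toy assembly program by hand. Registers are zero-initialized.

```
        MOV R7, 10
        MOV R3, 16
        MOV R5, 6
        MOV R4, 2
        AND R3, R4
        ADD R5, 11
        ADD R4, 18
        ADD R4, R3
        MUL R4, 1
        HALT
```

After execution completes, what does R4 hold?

20

after MOV R7, 10: R7=10
after MOV R3, 16: R3=16
after MOV R5, 6: R5=6
after MOV R4, 2: R4=2
after AND R3, R4: R3=16&2=0
after ADD R5, 11: R5=6+11=17
after ADD R4, 18: R4=2+18=20
after ADD R4, R3: R4=20+0=20
after MUL R4, 1: R4=20*1=20
halt.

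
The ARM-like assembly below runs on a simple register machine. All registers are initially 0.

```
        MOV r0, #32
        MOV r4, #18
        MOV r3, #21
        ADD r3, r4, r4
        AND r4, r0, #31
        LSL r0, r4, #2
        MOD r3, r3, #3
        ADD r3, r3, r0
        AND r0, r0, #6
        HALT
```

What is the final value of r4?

0

after MOV r0, #32: r0=32
after MOV r4, #18: r4=18
after MOV r3, #21: r3=21
after ADD r3, r4, r4: r3=18+18=36
after AND r4, r0, #31: r4=32&31=0
after LSL r0, r4, #2: r0=0<<2=0
after MOD r3, r3, #3: r3=36%3=0
after ADD r3, r3, r0: r3=0+0=0
after AND r0, r0, #6: r0=0&6=0
halt.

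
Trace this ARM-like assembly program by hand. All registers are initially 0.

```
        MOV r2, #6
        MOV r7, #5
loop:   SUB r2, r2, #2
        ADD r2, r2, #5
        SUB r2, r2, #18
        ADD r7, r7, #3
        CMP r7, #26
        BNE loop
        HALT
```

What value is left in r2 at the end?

MOV r2, #6 → r2=6
MOV r7, #5 → r7=5
SUB r2, r2, #2 → r2=6-2=4
ADD r2, r2, #5 → r2=4+5=9
SUB r2, r2, #18 → r2=9-18=-9
ADD r7, r7, #3 → r7=5+3=8
CMP r7, #26  (cmp 8,26)
BNE loop: taken
SUB r2, r2, #2 → r2=(-9)-2=-11
ADD r2, r2, #5 → r2=(-11)+5=-6
SUB r2, r2, #18 → r2=(-6)-18=-24
ADD r7, r7, #3 → r7=8+3=11
CMP r7, #26  (cmp 11,26)
BNE loop: taken
SUB r2, r2, #2 → r2=(-24)-2=-26
ADD r2, r2, #5 → r2=(-26)+5=-21
SUB r2, r2, #18 → r2=(-21)-18=-39
ADD r7, r7, #3 → r7=11+3=14
CMP r7, #26  (cmp 14,26)
BNE loop: taken
SUB r2, r2, #2 → r2=(-39)-2=-41
ADD r2, r2, #5 → r2=(-41)+5=-36
SUB r2, r2, #18 → r2=(-36)-18=-54
ADD r7, r7, #3 → r7=14+3=17
CMP r7, #26  (cmp 17,26)
BNE loop: taken
SUB r2, r2, #2 → r2=(-54)-2=-56
ADD r2, r2, #5 → r2=(-56)+5=-51
SUB r2, r2, #18 → r2=(-51)-18=-69
ADD r7, r7, #3 → r7=17+3=20
CMP r7, #26  (cmp 20,26)
BNE loop: taken
SUB r2, r2, #2 → r2=(-69)-2=-71
ADD r2, r2, #5 → r2=(-71)+5=-66
SUB r2, r2, #18 → r2=(-66)-18=-84
ADD r7, r7, #3 → r7=20+3=23
CMP r7, #26  (cmp 23,26)
BNE loop: taken
SUB r2, r2, #2 → r2=(-84)-2=-86
ADD r2, r2, #5 → r2=(-86)+5=-81
SUB r2, r2, #18 → r2=(-81)-18=-99
ADD r7, r7, #3 → r7=23+3=26
CMP r7, #26  (cmp 26,26)
BNE loop: not taken
halt.

-99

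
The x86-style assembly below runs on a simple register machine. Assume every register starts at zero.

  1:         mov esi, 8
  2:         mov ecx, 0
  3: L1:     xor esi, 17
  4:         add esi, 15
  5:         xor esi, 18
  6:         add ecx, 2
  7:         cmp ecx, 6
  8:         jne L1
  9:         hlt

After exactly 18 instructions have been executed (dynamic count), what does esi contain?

after mov esi, 8: esi=8
after mov ecx, 0: ecx=0
after xor esi, 17: esi=8^17=25
after add esi, 15: esi=25+15=40
after xor esi, 18: esi=40^18=58
after add ecx, 2: ecx=0+2=2
cmp ecx, 6  (cmp 2,6)
jne L1: taken
after xor esi, 17: esi=58^17=43
after add esi, 15: esi=43+15=58
after xor esi, 18: esi=58^18=40
after add ecx, 2: ecx=2+2=4
cmp ecx, 6  (cmp 4,6)
jne L1: taken
after xor esi, 17: esi=40^17=57
after add esi, 15: esi=57+15=72
after xor esi, 18: esi=72^18=90
after add ecx, 2: ecx=4+2=6
After step 18: esi = 90.

90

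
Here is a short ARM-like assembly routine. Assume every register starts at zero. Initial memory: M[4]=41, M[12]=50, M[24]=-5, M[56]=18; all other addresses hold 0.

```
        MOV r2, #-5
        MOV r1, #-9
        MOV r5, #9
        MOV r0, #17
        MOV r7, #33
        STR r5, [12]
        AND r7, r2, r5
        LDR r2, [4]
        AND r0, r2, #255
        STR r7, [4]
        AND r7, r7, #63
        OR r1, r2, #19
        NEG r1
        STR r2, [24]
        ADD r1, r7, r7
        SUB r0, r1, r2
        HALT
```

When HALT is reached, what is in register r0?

-23

MOV r2, #-5 → r2=-5
MOV r1, #-9 → r1=-9
MOV r5, #9 → r5=9
MOV r0, #17 → r0=17
MOV r7, #33 → r7=33
STR r5, [12] → M[12]=9
AND r7, r2, r5 → r7=(-5)&9=9
LDR r2, [4] → r2=M[4]=41
AND r0, r2, #255 → r0=41&255=41
STR r7, [4] → M[4]=9
AND r7, r7, #63 → r7=9&63=9
OR r1, r2, #19 → r1=41|19=59
NEG r1 → r1=-(59)=-59
STR r2, [24] → M[24]=41
ADD r1, r7, r7 → r1=9+9=18
SUB r0, r1, r2 → r0=18-41=-23
halt.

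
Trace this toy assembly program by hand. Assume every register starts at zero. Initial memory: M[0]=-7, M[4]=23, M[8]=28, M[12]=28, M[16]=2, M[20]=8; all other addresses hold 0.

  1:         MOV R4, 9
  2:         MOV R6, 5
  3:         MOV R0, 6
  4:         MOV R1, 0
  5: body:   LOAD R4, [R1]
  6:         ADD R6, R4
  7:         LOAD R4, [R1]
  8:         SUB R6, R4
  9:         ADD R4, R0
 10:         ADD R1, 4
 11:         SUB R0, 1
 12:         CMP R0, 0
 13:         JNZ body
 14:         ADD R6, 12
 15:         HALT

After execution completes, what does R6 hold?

17

MOV R4, 9 → R4=9
MOV R6, 5 → R6=5
MOV R0, 6 → R0=6
MOV R1, 0 → R1=0
LOAD R4, [R1] → R4=M[0]=-7
ADD R6, R4 → R6=5+(-7)=-2
LOAD R4, [R1] → R4=M[0]=-7
SUB R6, R4 → R6=(-2)-(-7)=5
ADD R4, R0 → R4=(-7)+6=-1
ADD R1, 4 → R1=0+4=4
SUB R0, 1 → R0=6-1=5
CMP R0, 0  (cmp 5,0)
JNZ body: taken
LOAD R4, [R1] → R4=M[4]=23
ADD R6, R4 → R6=5+23=28
LOAD R4, [R1] → R4=M[4]=23
SUB R6, R4 → R6=28-23=5
ADD R4, R0 → R4=23+5=28
ADD R1, 4 → R1=4+4=8
SUB R0, 1 → R0=5-1=4
CMP R0, 0  (cmp 4,0)
JNZ body: taken
LOAD R4, [R1] → R4=M[8]=28
ADD R6, R4 → R6=5+28=33
LOAD R4, [R1] → R4=M[8]=28
SUB R6, R4 → R6=33-28=5
ADD R4, R0 → R4=28+4=32
ADD R1, 4 → R1=8+4=12
SUB R0, 1 → R0=4-1=3
CMP R0, 0  (cmp 3,0)
JNZ body: taken
LOAD R4, [R1] → R4=M[12]=28
ADD R6, R4 → R6=5+28=33
LOAD R4, [R1] → R4=M[12]=28
SUB R6, R4 → R6=33-28=5
ADD R4, R0 → R4=28+3=31
ADD R1, 4 → R1=12+4=16
SUB R0, 1 → R0=3-1=2
CMP R0, 0  (cmp 2,0)
JNZ body: taken
LOAD R4, [R1] → R4=M[16]=2
ADD R6, R4 → R6=5+2=7
LOAD R4, [R1] → R4=M[16]=2
SUB R6, R4 → R6=7-2=5
ADD R4, R0 → R4=2+2=4
ADD R1, 4 → R1=16+4=20
SUB R0, 1 → R0=2-1=1
CMP R0, 0  (cmp 1,0)
JNZ body: taken
LOAD R4, [R1] → R4=M[20]=8
ADD R6, R4 → R6=5+8=13
LOAD R4, [R1] → R4=M[20]=8
SUB R6, R4 → R6=13-8=5
ADD R4, R0 → R4=8+1=9
ADD R1, 4 → R1=20+4=24
SUB R0, 1 → R0=1-1=0
CMP R0, 0  (cmp 0,0)
JNZ body: not taken
ADD R6, 12 → R6=5+12=17
halt.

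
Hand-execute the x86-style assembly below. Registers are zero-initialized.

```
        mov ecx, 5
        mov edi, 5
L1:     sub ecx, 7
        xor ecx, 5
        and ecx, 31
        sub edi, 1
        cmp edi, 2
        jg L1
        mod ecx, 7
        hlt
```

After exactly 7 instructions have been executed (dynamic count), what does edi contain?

mov ecx, 5 → ecx=5
mov edi, 5 → edi=5
sub ecx, 7 → ecx=5-7=-2
xor ecx, 5 → ecx=(-2)^5=-5
and ecx, 31 → ecx=(-5)&31=27
sub edi, 1 → edi=5-1=4
cmp edi, 2  (cmp 4,2)
After step 7: edi = 4.

4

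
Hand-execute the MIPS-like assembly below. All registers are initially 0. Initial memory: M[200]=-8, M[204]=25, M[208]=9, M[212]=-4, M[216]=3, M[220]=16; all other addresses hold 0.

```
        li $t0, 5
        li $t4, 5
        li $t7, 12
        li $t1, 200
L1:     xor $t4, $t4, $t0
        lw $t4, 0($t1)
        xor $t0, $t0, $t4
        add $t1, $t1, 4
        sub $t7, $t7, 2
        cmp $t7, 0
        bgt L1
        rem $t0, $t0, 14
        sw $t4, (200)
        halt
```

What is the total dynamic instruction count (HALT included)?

li $t0, 5 → $t0=5
li $t4, 5 → $t4=5
li $t7, 12 → $t7=12
li $t1, 200 → $t1=200
xor $t4, $t4, $t0 → $t4=5^5=0
lw $t4, 0($t1) → $t4=M[200]=-8
xor $t0, $t0, $t4 → $t0=5^(-8)=-3
add $t1, $t1, 4 → $t1=200+4=204
sub $t7, $t7, 2 → $t7=12-2=10
cmp $t7, 0  (cmp 10,0)
bgt L1: taken
xor $t4, $t4, $t0 → $t4=(-8)^(-3)=5
lw $t4, 0($t1) → $t4=M[204]=25
xor $t0, $t0, $t4 → $t0=(-3)^25=-28
add $t1, $t1, 4 → $t1=204+4=208
sub $t7, $t7, 2 → $t7=10-2=8
cmp $t7, 0  (cmp 8,0)
bgt L1: taken
xor $t4, $t4, $t0 → $t4=25^(-28)=-3
lw $t4, 0($t1) → $t4=M[208]=9
xor $t0, $t0, $t4 → $t0=(-28)^9=-19
add $t1, $t1, 4 → $t1=208+4=212
sub $t7, $t7, 2 → $t7=8-2=6
cmp $t7, 0  (cmp 6,0)
bgt L1: taken
xor $t4, $t4, $t0 → $t4=9^(-19)=-28
lw $t4, 0($t1) → $t4=M[212]=-4
xor $t0, $t0, $t4 → $t0=(-19)^(-4)=17
add $t1, $t1, 4 → $t1=212+4=216
sub $t7, $t7, 2 → $t7=6-2=4
cmp $t7, 0  (cmp 4,0)
bgt L1: taken
xor $t4, $t4, $t0 → $t4=(-4)^17=-19
lw $t4, 0($t1) → $t4=M[216]=3
xor $t0, $t0, $t4 → $t0=17^3=18
add $t1, $t1, 4 → $t1=216+4=220
sub $t7, $t7, 2 → $t7=4-2=2
cmp $t7, 0  (cmp 2,0)
bgt L1: taken
xor $t4, $t4, $t0 → $t4=3^18=17
lw $t4, 0($t1) → $t4=M[220]=16
xor $t0, $t0, $t4 → $t0=18^16=2
add $t1, $t1, 4 → $t1=220+4=224
sub $t7, $t7, 2 → $t7=2-2=0
cmp $t7, 0  (cmp 0,0)
bgt L1: not taken
rem $t0, $t0, 14 → $t0=2%14=2
sw $t4, (200) → M[200]=16
halt.
Total executed instructions: 49.

49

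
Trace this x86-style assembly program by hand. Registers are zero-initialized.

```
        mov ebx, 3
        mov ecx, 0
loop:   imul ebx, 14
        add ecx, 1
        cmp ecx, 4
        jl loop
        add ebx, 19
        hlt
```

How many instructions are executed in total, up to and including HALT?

20

after mov ebx, 3: ebx=3
after mov ecx, 0: ecx=0
after imul ebx, 14: ebx=3*14=42
after add ecx, 1: ecx=0+1=1
cmp ecx, 4  (cmp 1,4)
jl loop: taken
after imul ebx, 14: ebx=42*14=588
after add ecx, 1: ecx=1+1=2
cmp ecx, 4  (cmp 2,4)
jl loop: taken
after imul ebx, 14: ebx=588*14=8232
after add ecx, 1: ecx=2+1=3
cmp ecx, 4  (cmp 3,4)
jl loop: taken
after imul ebx, 14: ebx=8232*14=115248
after add ecx, 1: ecx=3+1=4
cmp ecx, 4  (cmp 4,4)
jl loop: not taken
after add ebx, 19: ebx=115248+19=115267
halt.
Total executed instructions: 20.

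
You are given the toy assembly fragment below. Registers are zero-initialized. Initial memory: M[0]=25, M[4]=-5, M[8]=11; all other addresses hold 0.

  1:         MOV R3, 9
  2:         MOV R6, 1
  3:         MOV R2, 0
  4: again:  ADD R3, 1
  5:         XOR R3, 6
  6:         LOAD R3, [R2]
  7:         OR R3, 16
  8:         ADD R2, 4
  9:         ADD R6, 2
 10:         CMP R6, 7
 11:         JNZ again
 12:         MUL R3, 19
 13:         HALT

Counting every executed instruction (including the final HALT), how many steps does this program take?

MOV R3, 9 → R3=9
MOV R6, 1 → R6=1
MOV R2, 0 → R2=0
ADD R3, 1 → R3=9+1=10
XOR R3, 6 → R3=10^6=12
LOAD R3, [R2] → R3=M[0]=25
OR R3, 16 → R3=25|16=25
ADD R2, 4 → R2=0+4=4
ADD R6, 2 → R6=1+2=3
CMP R6, 7  (cmp 3,7)
JNZ again: taken
ADD R3, 1 → R3=25+1=26
XOR R3, 6 → R3=26^6=28
LOAD R3, [R2] → R3=M[4]=-5
OR R3, 16 → R3=(-5)|16=-5
ADD R2, 4 → R2=4+4=8
ADD R6, 2 → R6=3+2=5
CMP R6, 7  (cmp 5,7)
JNZ again: taken
ADD R3, 1 → R3=(-5)+1=-4
XOR R3, 6 → R3=(-4)^6=-6
LOAD R3, [R2] → R3=M[8]=11
OR R3, 16 → R3=11|16=27
ADD R2, 4 → R2=8+4=12
ADD R6, 2 → R6=5+2=7
CMP R6, 7  (cmp 7,7)
JNZ again: not taken
MUL R3, 19 → R3=27*19=513
halt.
Total executed instructions: 29.

29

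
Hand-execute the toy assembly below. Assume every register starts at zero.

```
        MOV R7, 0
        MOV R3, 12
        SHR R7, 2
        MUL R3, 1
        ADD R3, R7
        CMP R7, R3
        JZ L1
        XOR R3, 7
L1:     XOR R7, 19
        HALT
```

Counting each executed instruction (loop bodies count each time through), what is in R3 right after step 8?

after MOV R7, 0: R7=0
after MOV R3, 12: R3=12
after SHR R7, 2: R7=0>>2=0
after MUL R3, 1: R3=12*1=12
after ADD R3, R7: R3=12+0=12
CMP R7, R3  (cmp 0,12)
JZ L1: not taken
after XOR R3, 7: R3=12^7=11
After step 8: R3 = 11.

11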